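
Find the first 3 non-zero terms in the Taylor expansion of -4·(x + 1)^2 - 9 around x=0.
-4·x^2 - 8·x - 13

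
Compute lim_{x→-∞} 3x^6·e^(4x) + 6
The product is a 0·∞ indeterminate form at x → -∞.
Rewrite the product as 3x^6 / e^(-4x) (an ∞/∞ form) and apply L'Hôpital, or use the standard hierarchy e^(4|x|) ≫ |x^6| as x → -∞.
The indeterminate product → 0, so the limit = 6.

Final answer: 6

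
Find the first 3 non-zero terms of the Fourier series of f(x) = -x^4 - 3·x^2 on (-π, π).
(-36 + 8·π^2)·cos(x) - 2·π^2·cos(2·x) - π^4/5 - π^2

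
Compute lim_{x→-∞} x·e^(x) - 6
The product is a 0·∞ indeterminate form at x → -∞.
Rewrite the product as x / e^(-x) (an ∞/∞ form) and apply L'Hôpital, or use the standard hierarchy e^(|x|) ≫ |x| as x → -∞.
The indeterminate product → 0, so the limit = -6.

Final answer: -6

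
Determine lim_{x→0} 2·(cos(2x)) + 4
Direct substitution at x = 0 gives 6.

Final answer: 6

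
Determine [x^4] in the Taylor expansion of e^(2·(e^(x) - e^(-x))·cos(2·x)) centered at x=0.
Expand to order 4: e^(2·(e^(x) - e^(-x))·cos(2·x)) = -56·x^4/3 + 10·x^3/3 + 8·x^2 + 4·x + 1 + O(x^5).
The coefficient of x^4 is -56/3.

Final answer: -56/3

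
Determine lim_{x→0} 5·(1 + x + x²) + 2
Direct substitution at x = 0 gives 7.

Final answer: 7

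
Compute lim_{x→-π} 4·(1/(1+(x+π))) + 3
Direct substitution at x = -π gives 7.

Final answer: 7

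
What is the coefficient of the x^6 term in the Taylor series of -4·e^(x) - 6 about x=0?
Expand to order 6: -4·e^(x) - 6 = -x^6/180 - x^5/30 - x^4/6 - 2·x^3/3 - 2·x^2 - 4·x - 10 + O(x^7).
The coefficient of x^6 is -1/180.

Final answer: -1/180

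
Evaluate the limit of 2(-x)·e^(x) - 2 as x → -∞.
The product is a 0·∞ indeterminate form at x → -∞.
Rewrite the product as 2(-x) / e^(-x) (an ∞/∞ form) and apply L'Hôpital, or use the standard hierarchy e^(|x|) ≫ |(-x)| as x → -∞.
The indeterminate product → 0, so the limit = -2.

Final answer: -2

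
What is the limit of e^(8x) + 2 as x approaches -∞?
Evaluate the dominant behaviour as x → -∞; each term tends to a finite value or vanishes.
Limit = 2.

Final answer: 2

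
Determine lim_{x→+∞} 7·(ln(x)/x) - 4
Evaluate the dominant behaviour as x → +∞; each term tends to a finite value or vanishes.
Limit = -4.

Final answer: -4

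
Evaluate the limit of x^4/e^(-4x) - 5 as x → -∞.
The quotient is an ∞/∞ indeterminate form as x → -∞.
Compare growth rates of the dominant terms (exponentials ≫ polynomials ≫ logarithms), or apply L'Hôpital's rule; the quotient → 0.
Adding the constant: 0 - 5 = -5. Limit = -5.

Final answer: -5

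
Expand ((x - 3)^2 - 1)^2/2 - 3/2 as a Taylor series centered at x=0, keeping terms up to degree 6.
x^4/2 - 6·x^3 + 26·x^2 - 48·x + 61/2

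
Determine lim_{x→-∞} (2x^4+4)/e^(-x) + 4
The quotient is an ∞/∞ indeterminate form as x → -∞.
Compare growth rates of the dominant terms (exponentials ≫ polynomials ≫ logarithms), or apply L'Hôpital's rule; the quotient → 0.
Adding the constant: 0 + 4 = 4. Limit = 4.

Final answer: 4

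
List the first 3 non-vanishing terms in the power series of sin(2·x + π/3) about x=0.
-√(3)·x^2 + x + √(3)/2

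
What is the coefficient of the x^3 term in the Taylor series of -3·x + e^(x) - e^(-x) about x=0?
Expand to order 3: -3·x + e^(x) - e^(-x) = x^3/3 - x + O(x^4).
The coefficient of x^3 is 1/3.

Final answer: 1/3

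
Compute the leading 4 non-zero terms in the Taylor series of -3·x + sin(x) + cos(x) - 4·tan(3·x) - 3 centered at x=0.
-217·x^3/6 - x^2/2 - 14·x - 2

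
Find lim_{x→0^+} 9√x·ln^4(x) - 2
The product is a 0·∞ indeterminate form at x → 0⁺.
Rewrite the product as 9·ln^4(x) / x^(-1/2) and apply L'Hôpital, or use the standard hierarchy x^(-1/2) ≫ |ln x|^4 as x → 0⁺.
The indeterminate product → 0, so the limit = -2.

Final answer: -2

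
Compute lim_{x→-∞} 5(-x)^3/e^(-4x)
This is an ∞/∞ indeterminate form as x → -∞.
Compare growth rates of the dominant terms (exponentials ≫ polynomials ≫ logarithms), or apply L'Hôpital's rule; the quotient → 0.
Limit = 0.

Final answer: 0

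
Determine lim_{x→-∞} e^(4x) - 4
Evaluate the dominant behaviour as x → -∞; each term tends to a finite value or vanishes.
Limit = -4.

Final answer: -4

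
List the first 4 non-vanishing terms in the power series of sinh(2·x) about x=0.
8·x^7/315 + 4·x^5/15 + 4·x^3/3 + 2·x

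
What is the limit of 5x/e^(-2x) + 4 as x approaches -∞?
The quotient is an ∞/∞ indeterminate form as x → -∞.
Compare growth rates of the dominant terms (exponentials ≫ polynomials ≫ logarithms), or apply L'Hôpital's rule; the quotient → 0.
Adding the constant: 0 + 4 = 4. Limit = 4.

Final answer: 4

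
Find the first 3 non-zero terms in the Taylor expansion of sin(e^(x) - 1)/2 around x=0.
-5·x^4/48 + x^2/4 + x/2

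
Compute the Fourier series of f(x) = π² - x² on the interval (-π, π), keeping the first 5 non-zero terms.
4·cos(x) - cos(2·x) + 4·cos(3·x)/9 - cos(4·x)/4 + 2·π^2/3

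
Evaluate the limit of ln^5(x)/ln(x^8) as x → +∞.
This is an ∞/∞ indeterminate form as x → +∞.
Write ln(x^8) = 8·ln(x), reducing the quotient to ln^4(x)/8 → ∞.
Limit = ∞.

Final answer: ∞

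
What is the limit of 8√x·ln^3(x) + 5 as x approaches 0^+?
The product is a 0·∞ indeterminate form at x → 0⁺.
Rewrite the product as 8·ln^3(x) / x^(-1/2) and apply L'Hôpital, or use the standard hierarchy x^(-1/2) ≫ |ln x|^3 as x → 0⁺.
The indeterminate product → 0, so the limit = 5.

Final answer: 5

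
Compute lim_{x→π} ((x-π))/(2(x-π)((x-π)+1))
Both numerator and denominator → 0 as x → π; this is a 0/0 indeterminate form.
Expand each to leading order near x = π: numerator ~ (x - π), denominator ~ 2·(x - π).
The limit of the ratio is 1/2.

Final answer: 1/2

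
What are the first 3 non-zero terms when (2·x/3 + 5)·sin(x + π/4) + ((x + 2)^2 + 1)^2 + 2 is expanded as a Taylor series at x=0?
x^2·(26 - 11·√(2)/12) + x·(17·√(2)/6 + 40) + 5·√(2)/2 + 27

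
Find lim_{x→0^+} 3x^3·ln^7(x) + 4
The product is a 0·∞ indeterminate form at x → 0⁺.
Rewrite the product as 3·ln^7(x) / x^(-3) and apply L'Hôpital, or use the standard hierarchy x^(-3) ≫ |ln x|^7 as x → 0⁺.
The indeterminate product → 0, so the limit = 4.

Final answer: 4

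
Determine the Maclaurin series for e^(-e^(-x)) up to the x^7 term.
x^7·e^(-1)/560 - x^6·e^(-1)/80 + x^5·e^(-1)/60 + x^4·e^(-1)/24 - x^3·e^(-1)/6 + x·e^(-1) + e^(-1)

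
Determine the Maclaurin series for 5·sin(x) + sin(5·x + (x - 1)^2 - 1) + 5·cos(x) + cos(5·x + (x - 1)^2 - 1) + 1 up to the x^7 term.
731·x^7/2520 + 799·x^6/180 + 76·x^5/15 - 17·x^4/12 - 25·x^3/3 - 6·x^2 + 8·x + 7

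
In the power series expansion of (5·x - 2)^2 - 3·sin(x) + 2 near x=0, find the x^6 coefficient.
Expand to order 6: (5·x - 2)^2 - 3·sin(x) + 2 = -x^5/40 + x^3/2 + 25·x^2 - 23·x + 6 + O(x^7).
The coefficient of x^6 is 0.

Final answer: 0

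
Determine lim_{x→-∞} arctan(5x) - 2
Evaluate the dominant behaviour as x → -∞; each term tends to a finite value or vanishes.
Limit = -2 - π/2.

Final answer: -2 - π/2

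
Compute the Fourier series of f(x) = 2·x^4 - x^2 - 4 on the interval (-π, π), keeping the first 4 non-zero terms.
(100 - 16·π^2)·cos(x) + (-7 + 4·π^2)·cos(2·x) + (44/27 - 16·π^2/9)·cos(3·x) - 4 - π^2/3 + 2·π^4/5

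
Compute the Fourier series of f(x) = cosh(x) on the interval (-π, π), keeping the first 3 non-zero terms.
-cos(x)·sinh(π)/π + 2·cos(2·x)·sinh(π)/(5·π) + sinh(π)/π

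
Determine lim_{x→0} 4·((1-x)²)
Direct substitution at x = 0 gives 4.

Final answer: 4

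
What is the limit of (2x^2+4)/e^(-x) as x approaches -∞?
This is an ∞/∞ indeterminate form as x → -∞.
Compare growth rates of the dominant terms (exponentials ≫ polynomials ≫ logarithms), or apply L'Hôpital's rule; the quotient → 0.
Limit = 0.

Final answer: 0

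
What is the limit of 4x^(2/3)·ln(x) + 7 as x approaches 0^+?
The product is a 0·∞ indeterminate form at x → 0⁺.
Rewrite the product as 4·ln(x) / x^(-2/3) and apply L'Hôpital, or use the standard hierarchy x^(-2/3) ≫ |ln x| as x → 0⁺.
The indeterminate product → 0, so the limit = 7.

Final answer: 7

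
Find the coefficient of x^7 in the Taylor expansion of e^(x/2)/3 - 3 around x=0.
Expand to order 7: e^(x/2)/3 - 3 = x^7/1935360 + x^6/138240 + x^5/11520 + x^4/1152 + x^3/144 + x^2/24 + x/6 - 8/3 + O(x^8).
The coefficient of x^7 is 1/1935360.

Final answer: 1/1935360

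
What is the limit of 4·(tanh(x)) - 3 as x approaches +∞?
Evaluate the dominant behaviour as x → +∞; each term tends to a finite value or vanishes.
Limit = 1.

Final answer: 1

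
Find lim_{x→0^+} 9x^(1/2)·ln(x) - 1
The product is a 0·∞ indeterminate form at x → 0⁺.
Rewrite the product as 9·ln(x) / x^(-1/2) and apply L'Hôpital, or use the standard hierarchy x^(-1/2) ≫ |ln x| as x → 0⁺.
The indeterminate product → 0, so the limit = -1.

Final answer: -1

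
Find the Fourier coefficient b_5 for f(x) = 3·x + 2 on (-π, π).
b_5 = (1/π) ∫_{-π}^{π} f(x)·sin(5x) dx.
Evaluate the integral (use parity and integration by parts as needed): b_5 = 6/5.

Final answer: 6/5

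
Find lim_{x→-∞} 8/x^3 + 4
Evaluate the dominant behaviour as x → -∞; each term tends to a finite value or vanishes.
Limit = 4.

Final answer: 4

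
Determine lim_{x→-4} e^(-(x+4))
Direct substitution at x = -4 gives 1.

Final answer: 1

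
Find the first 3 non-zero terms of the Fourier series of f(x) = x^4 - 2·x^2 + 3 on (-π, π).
(56 - 8·π^2)·cos(x) + (-5 + 2·π^2)·cos(2·x) - 2·π^2/3 + 3 + π^4/5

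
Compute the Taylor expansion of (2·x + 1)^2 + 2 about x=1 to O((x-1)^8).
11 + 12·(x - 1) + 4·(x - 1)^2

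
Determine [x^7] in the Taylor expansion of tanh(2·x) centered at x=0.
Expand to order 7: tanh(2·x) = -2176·x^7/315 + 64·x^5/15 - 8·x^3/3 + 2·x + O(x^8).
The coefficient of x^7 is -2176/315.

Final answer: -2176/315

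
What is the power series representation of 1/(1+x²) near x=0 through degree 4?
x^4 - x^2 + 1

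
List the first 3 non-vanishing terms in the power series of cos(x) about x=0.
x^4/24 - x^2/2 + 1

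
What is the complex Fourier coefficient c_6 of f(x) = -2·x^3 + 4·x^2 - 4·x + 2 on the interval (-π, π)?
Compute the real Fourier coefficients first: a_6 = 4/9, b_6 = 11/9 + 2·π^2/3.
Then c_6 = (a_6 − i·b_6)/2 = 2/9 - i·π^2/3 - 11·i/18.

Final answer: 2/9 - i·π^2/3 - 11·i/18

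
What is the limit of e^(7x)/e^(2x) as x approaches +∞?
This is an ∞/∞ indeterminate form as x → +∞.
Rewrite e^(7x)/e^(2x) = e^((7−2)x) = e^(5x); the exponent coefficient is 5 > 0 so e^(5x) → ∞.
Limit = ∞.

Final answer: ∞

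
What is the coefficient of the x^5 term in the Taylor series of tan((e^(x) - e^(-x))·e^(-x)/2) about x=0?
29/15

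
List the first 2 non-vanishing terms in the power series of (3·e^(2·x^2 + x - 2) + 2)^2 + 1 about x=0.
6·x·(3·e^(-2) + 2)·e^(-2) + 1 + (3·e^(-2) + 2)^2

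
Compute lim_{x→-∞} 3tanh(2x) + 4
Evaluate the dominant behaviour as x → -∞; each term tends to a finite value or vanishes.
Limit = 1.

Final answer: 1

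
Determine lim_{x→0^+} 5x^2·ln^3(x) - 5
The product is a 0·∞ indeterminate form at x → 0⁺.
Rewrite the product as 5·ln^3(x) / x^(-2) and apply L'Hôpital, or use the standard hierarchy x^(-2) ≫ |ln x|^3 as x → 0⁺.
The indeterminate product → 0, so the limit = -5.

Final answer: -5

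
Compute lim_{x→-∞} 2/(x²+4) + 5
Evaluate the dominant behaviour as x → -∞; each term tends to a finite value or vanishes.
Limit = 5.

Final answer: 5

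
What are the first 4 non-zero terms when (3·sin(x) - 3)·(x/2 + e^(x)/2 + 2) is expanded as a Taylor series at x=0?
-3·x^3/4 + 9·x^2/4 + 9·x/2 - 15/2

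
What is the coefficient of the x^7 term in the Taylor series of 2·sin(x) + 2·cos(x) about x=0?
Expand to order 7: 2·sin(x) + 2·cos(x) = -x^7/2520 - x^6/360 + x^5/60 + x^4/12 - x^3/3 - x^2 + 2·x + 2 + O(x^8).
The coefficient of x^7 is -1/2520.

Final answer: -1/2520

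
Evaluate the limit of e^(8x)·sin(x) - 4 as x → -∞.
Evaluate the dominant behaviour as x → -∞; each term tends to a finite value or vanishes.
Limit = -4.

Final answer: -4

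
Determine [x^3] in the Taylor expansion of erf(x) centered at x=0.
Expand to order 3: erf(x) = -2·x^3/(3·√(π)) + 2·x/√(π) + O(x^4).
The coefficient of x^3 is -2/(3·√(π)).

Final answer: -2/(3·√(π))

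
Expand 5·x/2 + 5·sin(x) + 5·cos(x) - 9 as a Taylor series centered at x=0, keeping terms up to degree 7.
-x^7/1008 - x^6/144 + x^5/24 + 5·x^4/24 - 5·x^3/6 - 5·x^2/2 + 15·x/2 - 4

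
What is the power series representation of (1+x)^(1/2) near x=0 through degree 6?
-21·x^6/1024 + 7·x^5/256 - 5·x^4/128 + x^3/16 - x^2/8 + x/2 + 1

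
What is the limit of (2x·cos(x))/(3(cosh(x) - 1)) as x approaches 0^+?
Both numerator and denominator → 0 as x → 0^+; this is a 0/0 indeterminate form.
Expand each to leading order near x = 0: numerator ~ 2·x, denominator ~ 3·x^2/2.
The limit of the ratio is ∞.

Final answer: ∞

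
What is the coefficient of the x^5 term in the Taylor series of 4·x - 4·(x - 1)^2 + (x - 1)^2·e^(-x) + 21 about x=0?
Expand to order 5: 4·x - 4·(x - 1)^2 + (x - 1)^2·e^(-x) + 21 = -31·x^5/120 + 7·x^4/8 - 13·x^3/6 - x^2/2 + 9·x + 18 + O(x^6).
The coefficient of x^5 is -31/120.

Final answer: -31/120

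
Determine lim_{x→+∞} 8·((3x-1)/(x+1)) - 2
Evaluate the dominant behaviour as x → +∞; each term tends to a finite value or vanishes.
Limit = 22.

Final answer: 22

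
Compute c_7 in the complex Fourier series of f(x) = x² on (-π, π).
Compute the real Fourier coefficients first: a_7 = -4/49, b_7 = 0.
Then c_7 = (a_7 − i·b_7)/2 = -2/49.

Final answer: -2/49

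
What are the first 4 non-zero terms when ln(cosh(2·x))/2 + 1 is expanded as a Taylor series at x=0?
32·x^6/45 - 2·x^4/3 + x^2 + 1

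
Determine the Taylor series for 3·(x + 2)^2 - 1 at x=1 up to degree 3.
26 + 18·(x - 1) + 3·(x - 1)^2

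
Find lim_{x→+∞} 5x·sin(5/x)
As x → +∞: let u = 5/x → 0⁺; then 5·x·sin(5/x) = 5·5·sin(u)/u → 5·5·1 = 25.
Limit = 25.

Final answer: 25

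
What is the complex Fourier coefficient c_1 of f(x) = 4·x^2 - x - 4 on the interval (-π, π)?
Compute the real Fourier coefficients first: a_1 = -16, b_1 = -2.
Then c_1 = (a_1 − i·b_1)/2 = -8 + i.

Final answer: -8 + i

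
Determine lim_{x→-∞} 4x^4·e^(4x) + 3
The product is a 0·∞ indeterminate form at x → -∞.
Rewrite the product as 4x^4 / e^(-4x) (an ∞/∞ form) and apply L'Hôpital, or use the standard hierarchy e^(4|x|) ≫ |x^4| as x → -∞.
The indeterminate product → 0, so the limit = 3.

Final answer: 3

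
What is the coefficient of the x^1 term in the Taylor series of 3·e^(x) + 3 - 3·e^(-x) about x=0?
Expand to order 1: 3·e^(x) + 3 - 3·e^(-x) = 6·x + 3 + O(x^2).
The coefficient of x^1 is 6.

Final answer: 6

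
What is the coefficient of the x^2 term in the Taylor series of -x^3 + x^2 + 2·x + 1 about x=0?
Expand to order 2: -x^3 + x^2 + 2·x + 1 = x^2 + 2·x + 1 + O(x^3).
The coefficient of x^2 is 1.

Final answer: 1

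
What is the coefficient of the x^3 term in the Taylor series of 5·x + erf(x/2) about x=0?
Expand to order 3: 5·x + erf(x/2) = -x^3/(12·√(π)) + x·(1/√(π) + 5) + O(x^4).
The coefficient of x^3 is -1/(12·√(π)).

Final answer: -1/(12·√(π))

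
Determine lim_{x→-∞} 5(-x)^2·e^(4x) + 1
The product is a 0·∞ indeterminate form at x → -∞.
Rewrite the product as 5(-x)^2 / e^(-4x) (an ∞/∞ form) and apply L'Hôpital, or use the standard hierarchy e^(4|x|) ≫ |(-x)^2| as x → -∞.
The indeterminate product → 0, so the limit = 1.

Final answer: 1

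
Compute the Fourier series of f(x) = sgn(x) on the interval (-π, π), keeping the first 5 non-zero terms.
4·sin(x)/π + 4·sin(3·x)/(3·π) + 4·sin(5·x)/(5·π) + 4·sin(7·x)/(7·π) + 4·sin(9·x)/(9·π)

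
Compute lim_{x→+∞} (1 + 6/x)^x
As x → +∞: this is the defining limit (1 + 6/x)^x → e^6.
Limit = e^(6).

Final answer: e^(6)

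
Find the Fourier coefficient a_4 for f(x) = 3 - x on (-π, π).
a_4 = (1/π) ∫_{-π}^{π} f(x)·cos(4x) dx.
Evaluate the integral (use parity and integration by parts as needed): a_4 = 0.

Final answer: 0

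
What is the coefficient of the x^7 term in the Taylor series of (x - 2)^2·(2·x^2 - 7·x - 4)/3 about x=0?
Expand to order 7: (x - 2)^2·(2·x^2 - 7·x - 4)/3 = 2·x^4/3 - 5·x^3 + 32·x^2/3 - 4·x - 16/3 + O(x^8).
The coefficient of x^7 is 0.

Final answer: 0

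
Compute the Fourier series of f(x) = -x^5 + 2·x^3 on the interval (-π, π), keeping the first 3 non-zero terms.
(-264 - 2·π^4 + 44·π^2)·sin(x) + (-7·π^2 + 21/2 + π^4)·sin(2·x) + (-2·π^4/3 - 152/81 + 76·π^2/27)·sin(3·x)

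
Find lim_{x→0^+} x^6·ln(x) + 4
The product is a 0·∞ indeterminate form at x → 0⁺.
Rewrite the product as ln(x) / x^(-6) and apply L'Hôpital, or use the standard hierarchy x^(-6) ≫ |ln x| as x → 0⁺.
The indeterminate product → 0, so the limit = 4.

Final answer: 4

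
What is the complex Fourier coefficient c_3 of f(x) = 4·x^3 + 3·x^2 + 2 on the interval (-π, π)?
Compute the real Fourier coefficients first: a_3 = -4/3, b_3 = -16/9 + 8·π^2/3.
Then c_3 = (a_3 − i·b_3)/2 = -2/3 - 4·i·π^2/3 + 8·i/9.

Final answer: -2/3 - 4·i·π^2/3 + 8·i/9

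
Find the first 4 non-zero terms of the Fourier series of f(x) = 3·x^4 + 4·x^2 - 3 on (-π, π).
(128 - 24·π^2)·cos(x) + (-5 + 6·π^2)·cos(2·x) - 8·π^2·cos(3·x)/3 - 3 + 4·π^2/3 + 3·π^4/5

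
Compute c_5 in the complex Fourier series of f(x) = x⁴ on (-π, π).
Compute the real Fourier coefficients first: a_5 = 48/625 - 8·π^2/25, b_5 = 0.
Then c_5 = (a_5 − i·b_5)/2 = 24/625 - 4·π^2/25.

Final answer: 24/625 - 4·π^2/25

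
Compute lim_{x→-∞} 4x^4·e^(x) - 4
The product is a 0·∞ indeterminate form at x → -∞.
Rewrite the product as 4x^4 / e^(-x) (an ∞/∞ form) and apply L'Hôpital, or use the standard hierarchy e^(|x|) ≫ |x^4| as x → -∞.
The indeterminate product → 0, so the limit = -4.

Final answer: -4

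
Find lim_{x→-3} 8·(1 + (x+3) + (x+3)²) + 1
Direct substitution at x = -3 gives 9.

Final answer: 9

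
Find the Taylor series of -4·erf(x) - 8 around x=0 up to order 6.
-4·x^5/(5·√(π)) + 8·x^3/(3·√(π)) - 8·x/√(π) - 8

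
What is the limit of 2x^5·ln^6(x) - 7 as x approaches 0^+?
The product is a 0·∞ indeterminate form at x → 0⁺.
Rewrite the product as 2·ln^6(x) / x^(-5) and apply L'Hôpital, or use the standard hierarchy x^(-5) ≫ |ln x|^6 as x → 0⁺.
The indeterminate product → 0, so the limit = -7.

Final answer: -7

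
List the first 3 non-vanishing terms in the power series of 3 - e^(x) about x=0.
-x^2/2 - x + 2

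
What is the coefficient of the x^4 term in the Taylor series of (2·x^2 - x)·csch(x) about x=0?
Expand to order 4: (2·x^2 - x)·csch(x) = -7·x^4/360 - x^3/3 + x^2/6 + 2·x - 1 + O(x^5).
The coefficient of x^4 is -7/360.

Final answer: -7/360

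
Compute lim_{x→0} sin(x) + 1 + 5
Direct substitution at x = 0 gives 6.

Final answer: 6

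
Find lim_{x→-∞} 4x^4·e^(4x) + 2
The product is a 0·∞ indeterminate form at x → -∞.
Rewrite the product as 4x^4 / e^(-4x) (an ∞/∞ form) and apply L'Hôpital, or use the standard hierarchy e^(4|x|) ≫ |x^4| as x → -∞.
The indeterminate product → 0, so the limit = 2.

Final answer: 2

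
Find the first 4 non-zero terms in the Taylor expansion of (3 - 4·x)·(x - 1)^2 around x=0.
-4·x^3 + 11·x^2 - 10·x + 3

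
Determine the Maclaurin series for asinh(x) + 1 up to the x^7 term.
-5·x^7/112 + 3·x^5/40 - x^3/6 + x + 1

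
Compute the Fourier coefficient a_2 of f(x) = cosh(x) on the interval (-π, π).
a_2 = (1/π) ∫_{-π}^{π} f(x)·cos(2x) dx.
Evaluate the integral (use parity and integration by parts as needed): a_2 = 2·sinh(π)/(5·π).

Final answer: 2·sinh(π)/(5·π)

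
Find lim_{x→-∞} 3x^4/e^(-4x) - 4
The quotient is an ∞/∞ indeterminate form as x → -∞.
Compare growth rates of the dominant terms (exponentials ≫ polynomials ≫ logarithms), or apply L'Hôpital's rule; the quotient → 0.
Adding the constant: 0 - 4 = -4. Limit = -4.

Final answer: -4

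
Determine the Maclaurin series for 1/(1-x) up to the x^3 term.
x^3 + x^2 + x + 1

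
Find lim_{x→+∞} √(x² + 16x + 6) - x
This is an ∞ − ∞ indeterminate form.
Multiply and divide by the conjugate √(x²+16x + 6) + x; the x² terms cancel, leaving (16x + 6)/(√(x²+16x + 6)+x) → 16/2 = 8.
Limit = 8.

Final answer: 8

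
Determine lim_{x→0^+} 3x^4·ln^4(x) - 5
The product is a 0·∞ indeterminate form at x → 0⁺.
Rewrite the product as 3·ln^4(x) / x^(-4) and apply L'Hôpital, or use the standard hierarchy x^(-4) ≫ |ln x|^4 as x → 0⁺.
The indeterminate product → 0, so the limit = -5.

Final answer: -5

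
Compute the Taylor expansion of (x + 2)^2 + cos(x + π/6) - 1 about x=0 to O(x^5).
√(3)·x^4/48 + x^3/12 + x^2·(1 - √(3)/4) + 7·x/2 + √(3)/2 + 3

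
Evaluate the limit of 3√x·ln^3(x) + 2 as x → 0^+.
The product is a 0·∞ indeterminate form at x → 0⁺.
Rewrite the product as 3·ln^3(x) / x^(-1/2) and apply L'Hôpital, or use the standard hierarchy x^(-1/2) ≫ |ln x|^3 as x → 0⁺.
The indeterminate product → 0, so the limit = 2.

Final answer: 2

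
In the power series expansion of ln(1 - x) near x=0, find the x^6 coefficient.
Expand to order 6: ln(1 - x) = -x^6/6 - x^5/5 - x^4/4 - x^3/3 - x^2/2 - x + O(x^7).
The coefficient of x^6 is -1/6.

Final answer: -1/6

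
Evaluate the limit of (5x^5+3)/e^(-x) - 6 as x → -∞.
The quotient is an ∞/∞ indeterminate form as x → -∞.
Compare growth rates of the dominant terms (exponentials ≫ polynomials ≫ logarithms), or apply L'Hôpital's rule; the quotient → 0.
Adding the constant: 0 - 6 = -6. Limit = -6.

Final answer: -6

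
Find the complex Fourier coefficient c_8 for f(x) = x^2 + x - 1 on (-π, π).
Compute the real Fourier coefficients first: a_8 = 1/16, b_8 = -1/4.
Then c_8 = (a_8 − i·b_8)/2 = 1/32 + i/8.

Final answer: 1/32 + i/8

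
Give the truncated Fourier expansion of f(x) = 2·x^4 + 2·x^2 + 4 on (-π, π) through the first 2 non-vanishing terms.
(88 - 16·π^2)·cos(x) + 4 + 2·π^2/3 + 2·π^4/5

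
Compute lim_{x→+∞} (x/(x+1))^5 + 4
As x → +∞: x/(x+1) = 1/(1 + 1/x) → 1, and the 5th power of a limit-1 base also → 1; with the additive constant, 1 + 4 = 5.
Limit = 5.

Final answer: 5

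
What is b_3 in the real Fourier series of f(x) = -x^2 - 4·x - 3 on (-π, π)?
b_3 = (1/π) ∫_{-π}^{π} f(x)·sin(3x) dx.
Evaluate the integral (use parity and integration by parts as needed): b_3 = -8/3.

Final answer: -8/3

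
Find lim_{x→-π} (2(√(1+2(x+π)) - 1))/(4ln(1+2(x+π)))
Both numerator and denominator → 0 as x → -π; this is a 0/0 indeterminate form.
Expand each to leading order near x = -π: numerator ~ 2·(x + π), denominator ~ 8·(x + π).
The limit of the ratio is 1/4.

Final answer: 1/4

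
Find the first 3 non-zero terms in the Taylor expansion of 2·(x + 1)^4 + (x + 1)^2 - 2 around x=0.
13·x^2 + 10·x + 1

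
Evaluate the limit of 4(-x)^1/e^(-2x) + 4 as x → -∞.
The quotient is an ∞/∞ indeterminate form as x → -∞.
Compare growth rates of the dominant terms (exponentials ≫ polynomials ≫ logarithms), or apply L'Hôpital's rule; the quotient → 0.
Adding the constant: 0 + 4 = 4. Limit = 4.

Final answer: 4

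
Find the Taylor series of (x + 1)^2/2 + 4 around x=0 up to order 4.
x^2/2 + x + 9/2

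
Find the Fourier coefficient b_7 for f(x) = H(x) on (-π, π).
b_7 = (1/π) ∫_{-π}^{π} f(x)·sin(7x) dx.
Evaluate the integral (use parity and integration by parts as needed): b_7 = 2/(7·π).

Final answer: 2/(7·π)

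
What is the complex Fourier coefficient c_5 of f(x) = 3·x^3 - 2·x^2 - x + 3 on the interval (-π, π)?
Compute the real Fourier coefficients first: a_5 = 8/25, b_5 = -86/125 + 6·π^2/5.
Then c_5 = (a_5 − i·b_5)/2 = 4/25 - 3·i·π^2/5 + 43·i/125.

Final answer: 4/25 - 3·i·π^2/5 + 43·i/125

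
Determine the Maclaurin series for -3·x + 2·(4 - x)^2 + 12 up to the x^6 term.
2·x^2 - 19·x + 44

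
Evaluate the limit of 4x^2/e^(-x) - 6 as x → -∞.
The quotient is an ∞/∞ indeterminate form as x → -∞.
Compare growth rates of the dominant terms (exponentials ≫ polynomials ≫ logarithms), or apply L'Hôpital's rule; the quotient → 0.
Adding the constant: 0 - 6 = -6. Limit = -6.

Final answer: -6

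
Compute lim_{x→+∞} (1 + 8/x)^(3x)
As x → +∞: write (1 + 8/x)^(3x) = ((1 + 8/x)^x)^3 → (e^8)^3 = e^24.
Limit = e^(24).

Final answer: e^(24)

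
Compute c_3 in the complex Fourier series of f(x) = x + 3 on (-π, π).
Compute the real Fourier coefficients first: a_3 = 0, b_3 = 2/3.
Then c_3 = (a_3 − i·b_3)/2 = -i/3.

Final answer: -i/3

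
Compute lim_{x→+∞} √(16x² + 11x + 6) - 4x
As x → +∞: multiply by the conjugate to get (11x+6)/(√(16x²+11x+6)+4x); the denominator ~ 8x, so the limit is 11/8.
Limit = 11/8.

Final answer: 11/8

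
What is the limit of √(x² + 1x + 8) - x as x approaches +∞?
This is an ∞ − ∞ indeterminate form.
Multiply and divide by the conjugate √(x²+1x + 8) + x; the x² terms cancel, leaving (1x + 8)/(√(x²+1x + 8)+x) → 1/2.
Limit = 1/2.

Final answer: 1/2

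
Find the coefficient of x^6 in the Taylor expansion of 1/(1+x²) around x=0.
Expand to order 6: 1/(1+x²) = -x^6 + x^4 - x^2 + 1 + O(x^7).
The coefficient of x^6 is -1.

Final answer: -1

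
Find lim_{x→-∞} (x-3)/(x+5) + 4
Evaluate the dominant behaviour as x → -∞; each term tends to a finite value or vanishes.
Limit = 5.

Final answer: 5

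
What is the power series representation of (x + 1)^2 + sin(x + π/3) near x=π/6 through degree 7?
π^2/36 + π/3 + 2 + (π/3 + 2)·(x - π/6) + (x - π/6)^2/2 + (x - π/6)^4/24 - (x - π/6)^6/720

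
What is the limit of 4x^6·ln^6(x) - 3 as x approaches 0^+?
The product is a 0·∞ indeterminate form at x → 0⁺.
Rewrite the product as 4·ln^6(x) / x^(-6) and apply L'Hôpital, or use the standard hierarchy x^(-6) ≫ |ln x|^6 as x → 0⁺.
The indeterminate product → 0, so the limit = -3.

Final answer: -3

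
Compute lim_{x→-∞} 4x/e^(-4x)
This is an ∞/∞ indeterminate form as x → -∞.
Compare growth rates of the dominant terms (exponentials ≫ polynomials ≫ logarithms), or apply L'Hôpital's rule; the quotient → 0.
Limit = 0.

Final answer: 0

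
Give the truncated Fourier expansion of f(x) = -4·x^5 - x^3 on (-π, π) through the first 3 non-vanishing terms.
(-948 - 8·π^4 + 158·π^2)·sin(x) + (-19·π^2 + 57/2 + 4·π^4)·sin(2·x) + (-8·π^4/3 - 284/81 + 142·π^2/27)·sin(3·x)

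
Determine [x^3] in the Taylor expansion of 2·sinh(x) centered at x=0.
Expand to order 3: 2·sinh(x) = x^3/3 + 2·x + O(x^4).
The coefficient of x^3 is 1/3.

Final answer: 1/3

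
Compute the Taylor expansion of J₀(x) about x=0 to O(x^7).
-x^6/2304 + x^4/64 - x^2/4 + 1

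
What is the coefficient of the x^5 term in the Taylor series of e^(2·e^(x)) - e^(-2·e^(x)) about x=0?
7·e^(-2)/60 + 227·e^(2)/60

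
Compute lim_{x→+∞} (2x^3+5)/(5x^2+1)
This is an ∞/∞ indeterminate form as x → +∞.
Divide numerator and denominator by x^3 and let the lower-order terms vanish; the numerator's degree 3 exceeds the denominator's degree 2, so the quotient diverges.
Limit = ∞.

Final answer: ∞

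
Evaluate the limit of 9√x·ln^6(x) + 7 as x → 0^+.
The product is a 0·∞ indeterminate form at x → 0⁺.
Rewrite the product as 9·ln^6(x) / x^(-1/2) and apply L'Hôpital, or use the standard hierarchy x^(-1/2) ≫ |ln x|^6 as x → 0⁺.
The indeterminate product → 0, so the limit = 7.

Final answer: 7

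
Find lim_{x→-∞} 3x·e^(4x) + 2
The product is a 0·∞ indeterminate form at x → -∞.
Rewrite the product as 3x / e^(-4x) (an ∞/∞ form) and apply L'Hôpital, or use the standard hierarchy e^(4|x|) ≫ |x| as x → -∞.
The indeterminate product → 0, so the limit = 2.

Final answer: 2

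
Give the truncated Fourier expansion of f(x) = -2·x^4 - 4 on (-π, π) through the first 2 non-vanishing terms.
(-96 + 16·π^2)·cos(x) - 2·π^4/5 - 4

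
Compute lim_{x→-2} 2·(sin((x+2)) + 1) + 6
Direct substitution at x = -2 gives 8.

Final answer: 8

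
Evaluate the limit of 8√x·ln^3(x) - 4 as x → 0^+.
The product is a 0·∞ indeterminate form at x → 0⁺.
Rewrite the product as 8·ln^3(x) / x^(-1/2) and apply L'Hôpital, or use the standard hierarchy x^(-1/2) ≫ |ln x|^3 as x → 0⁺.
The indeterminate product → 0, so the limit = -4.

Final answer: -4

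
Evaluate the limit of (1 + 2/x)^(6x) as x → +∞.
As x → +∞: write (1 + 2/x)^(6x) = ((1 + 2/x)^x)^6 → (e^2)^6 = e^12.
Limit = e^(12).

Final answer: e^(12)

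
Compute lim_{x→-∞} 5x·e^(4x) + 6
The product is a 0·∞ indeterminate form at x → -∞.
Rewrite the product as 5x / e^(-4x) (an ∞/∞ form) and apply L'Hôpital, or use the standard hierarchy e^(4|x|) ≫ |x| as x → -∞.
The indeterminate product → 0, so the limit = 6.

Final answer: 6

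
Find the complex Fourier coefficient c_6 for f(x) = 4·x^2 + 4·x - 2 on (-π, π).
Compute the real Fourier coefficients first: a_6 = 4/9, b_6 = -4/3.
Then c_6 = (a_6 − i·b_6)/2 = 2/9 + 2·i/3.

Final answer: 2/9 + 2·i/3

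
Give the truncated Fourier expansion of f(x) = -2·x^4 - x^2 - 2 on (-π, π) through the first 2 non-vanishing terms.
(-92 + 16·π^2)·cos(x) - 2·π^4/5 - π^2/3 - 2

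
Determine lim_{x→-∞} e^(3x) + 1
Evaluate the dominant behaviour as x → -∞; each term tends to a finite value or vanishes.
Limit = 1.

Final answer: 1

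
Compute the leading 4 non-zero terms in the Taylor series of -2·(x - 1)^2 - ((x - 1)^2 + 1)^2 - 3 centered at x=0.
4·x^3 - 10·x^2 + 12·x - 9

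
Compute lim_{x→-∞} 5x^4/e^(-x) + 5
The quotient is an ∞/∞ indeterminate form as x → -∞.
Compare growth rates of the dominant terms (exponentials ≫ polynomials ≫ logarithms), or apply L'Hôpital's rule; the quotient → 0.
Adding the constant: 0 + 5 = 5. Limit = 5.

Final answer: 5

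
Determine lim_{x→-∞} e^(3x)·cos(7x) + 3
Evaluate the dominant behaviour as x → -∞; each term tends to a finite value or vanishes.
Limit = 3.

Final answer: 3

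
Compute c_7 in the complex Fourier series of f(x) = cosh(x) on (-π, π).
Compute the real Fourier coefficients first: a_7 = -sinh(π)/(25·π), b_7 = 0.
Then c_7 = (a_7 − i·b_7)/2 = -sinh(π)/(50·π).

Final answer: -sinh(π)/(50·π)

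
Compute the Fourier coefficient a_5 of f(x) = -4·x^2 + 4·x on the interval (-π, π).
a_5 = (1/π) ∫_{-π}^{π} f(x)·cos(5x) dx.
Evaluate the integral (use parity and integration by parts as needed): a_5 = 16/25.

Final answer: 16/25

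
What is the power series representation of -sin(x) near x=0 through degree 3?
x^3/6 - x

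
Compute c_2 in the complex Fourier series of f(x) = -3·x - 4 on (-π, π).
Compute the real Fourier coefficients first: a_2 = 0, b_2 = 3.
Then c_2 = (a_2 − i·b_2)/2 = -3·i/2.

Final answer: -3·i/2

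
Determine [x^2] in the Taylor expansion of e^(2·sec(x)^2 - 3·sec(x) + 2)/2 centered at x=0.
Expand to order 2: e^(2·sec(x)^2 - 3·sec(x) + 2)/2 = e·x^2/4 + e/2 + O(x^3).
The coefficient of x^2 is e/4.

Final answer: e/4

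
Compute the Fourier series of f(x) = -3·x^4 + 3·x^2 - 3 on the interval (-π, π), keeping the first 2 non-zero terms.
(-156 + 24·π^2)·cos(x) - 3·π^4/5 - 3 + π^2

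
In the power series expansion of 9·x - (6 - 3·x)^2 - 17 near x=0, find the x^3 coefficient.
Expand to order 3: 9·x - (6 - 3·x)^2 - 17 = -9·x^2 + 45·x - 53 + O(x^4).
The coefficient of x^3 is 0.

Final answer: 0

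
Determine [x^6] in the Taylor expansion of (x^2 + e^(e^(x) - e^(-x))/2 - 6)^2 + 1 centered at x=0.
Expand to order 6: (x^2 + e^(e^(x) - e^(-x))/2 - 6)^2 + 1 = 8·x^6/9 - 67·x^5/120 - 5·x^4/3 - 31·x^3/6 - 21·x^2 - 11·x + 125/4 + O(x^7).
The coefficient of x^6 is 8/9.

Final answer: 8/9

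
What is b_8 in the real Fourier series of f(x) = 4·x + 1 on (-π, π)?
b_8 = (1/π) ∫_{-π}^{π} f(x)·sin(8x) dx.
Evaluate the integral (use parity and integration by parts as needed): b_8 = -1.

Final answer: -1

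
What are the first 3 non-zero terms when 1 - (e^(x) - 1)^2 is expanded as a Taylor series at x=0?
-x^3 - x^2 + 1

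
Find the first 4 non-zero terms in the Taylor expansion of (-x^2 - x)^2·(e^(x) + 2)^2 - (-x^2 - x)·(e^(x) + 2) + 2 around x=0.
51·x^3/2 + 13·x^2 + 3·x + 2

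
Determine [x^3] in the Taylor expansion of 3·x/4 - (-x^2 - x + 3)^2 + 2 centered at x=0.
Expand to order 3: 3·x/4 - (-x^2 - x + 3)^2 + 2 = -2·x^3 + 5·x^2 + 27·x/4 - 7 + O(x^4).
The coefficient of x^3 is -2.

Final answer: -2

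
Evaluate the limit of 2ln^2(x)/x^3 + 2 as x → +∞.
The quotient is an ∞/∞ indeterminate form as x → +∞.
The polynomial denominator x^3 dominates the logarithmic numerator (any positive power of x ≫ ln^2(x) as x → ∞), so the quotient → 0.
Adding the constant: 0 + 2 = 2. Limit = 2.

Final answer: 2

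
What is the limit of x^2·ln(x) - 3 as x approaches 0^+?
The product is a 0·∞ indeterminate form at x → 0⁺.
Rewrite the product as ln(x) / x^(-2) and apply L'Hôpital, or use the standard hierarchy x^(-2) ≫ |ln x| as x → 0⁺.
The indeterminate product → 0, so the limit = -3.

Final answer: -3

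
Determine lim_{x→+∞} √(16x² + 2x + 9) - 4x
As x → +∞: multiply by the conjugate to get (2x+9)/(√(16x²+2x+9)+4x); the denominator ~ 8x, so the limit is 2/8 = 1/4.
Limit = 1/4.

Final answer: 1/4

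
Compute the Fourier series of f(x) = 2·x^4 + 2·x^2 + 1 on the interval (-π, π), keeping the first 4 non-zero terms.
(88 - 16·π^2)·cos(x) + (-4 + 4·π^2)·cos(2·x) + (8/27 - 16·π^2/9)·cos(3·x) + 1 + 2·π^2/3 + 2·π^4/5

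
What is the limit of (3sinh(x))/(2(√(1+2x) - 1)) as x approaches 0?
Both numerator and denominator → 0 as x → 0; this is a 0/0 indeterminate form.
Expand each to leading order near x = 0: numerator ~ 3·x, denominator ~ 2·x.
The limit of the ratio is 3/2.

Final answer: 3/2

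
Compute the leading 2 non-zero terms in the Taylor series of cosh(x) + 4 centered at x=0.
x^2/2 + 5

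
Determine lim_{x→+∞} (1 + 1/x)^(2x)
As x → +∞: write (1 + 1/x)^(2x) = ((1 + 1/x)^x)^2 → (e^1)^2 = e^2.
Limit = e^(2).

Final answer: e^(2)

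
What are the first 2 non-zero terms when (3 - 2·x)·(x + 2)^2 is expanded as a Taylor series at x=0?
4·x + 12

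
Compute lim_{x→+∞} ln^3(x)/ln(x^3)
This is an ∞/∞ indeterminate form as x → +∞.
Write ln(x^3) = 3·ln(x), reducing the quotient to ln^2(x)/3 → ∞.
Limit = ∞.

Final answer: ∞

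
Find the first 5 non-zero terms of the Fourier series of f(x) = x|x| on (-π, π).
(-8 + 2·π^2)·sin(x)/π - π·sin(2·x) + (-8 + 18·π^2)·sin(3·x)/(27·π) - π·sin(4·x)/2 + (-8 + 50·π^2)·sin(5·x)/(125·π)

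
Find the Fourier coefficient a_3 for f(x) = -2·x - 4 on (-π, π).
a_3 = (1/π) ∫_{-π}^{π} f(x)·cos(3x) dx.
Evaluate the integral (use parity and integration by parts as needed): a_3 = 0.

Final answer: 0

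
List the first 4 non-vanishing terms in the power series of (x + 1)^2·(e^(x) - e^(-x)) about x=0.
2·x^4/3 + 7·x^3/3 + 4·x^2 + 2·x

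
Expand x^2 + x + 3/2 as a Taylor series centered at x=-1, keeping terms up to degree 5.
3/2 - (x + 1) + (x + 1)^2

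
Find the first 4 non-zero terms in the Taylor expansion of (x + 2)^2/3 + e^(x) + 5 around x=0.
x^3/6 + 5·x^2/6 + 7·x/3 + 22/3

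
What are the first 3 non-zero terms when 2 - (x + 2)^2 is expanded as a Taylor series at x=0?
-x^2 - 4·x - 2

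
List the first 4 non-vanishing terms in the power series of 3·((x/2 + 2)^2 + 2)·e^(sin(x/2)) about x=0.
9·x^3/8 + 6·x^2 + 15·x + 18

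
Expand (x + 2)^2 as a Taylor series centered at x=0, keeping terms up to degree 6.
x^2 + 4·x + 4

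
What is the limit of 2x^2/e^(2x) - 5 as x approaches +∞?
The quotient is an ∞/∞ indeterminate form as x → +∞.
The exponential denominator e^(2x) dominates the polynomial numerator (e^x ≫ x^2 as x → ∞), so the quotient → 0.
Adding the constant: 0 - 5 = -5. Limit = -5.

Final answer: -5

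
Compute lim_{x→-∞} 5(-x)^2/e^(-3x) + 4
The quotient is an ∞/∞ indeterminate form as x → -∞.
Compare growth rates of the dominant terms (exponentials ≫ polynomials ≫ logarithms), or apply L'Hôpital's rule; the quotient → 0.
Adding the constant: 0 + 4 = 4. Limit = 4.

Final answer: 4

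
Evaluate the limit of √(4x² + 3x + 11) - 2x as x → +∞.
As x → +∞: multiply by the conjugate to get (3x+11)/(√(4x²+3x+11)+2x); the denominator ~ 4x, so the limit is 3/4.
Limit = 3/4.

Final answer: 3/4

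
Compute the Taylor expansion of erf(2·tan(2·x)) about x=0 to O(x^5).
-32·x^3/√(π) + 8·x/√(π)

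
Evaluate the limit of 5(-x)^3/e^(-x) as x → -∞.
This is an ∞/∞ indeterminate form as x → -∞.
Compare growth rates of the dominant terms (exponentials ≫ polynomials ≫ logarithms), or apply L'Hôpital's rule; the quotient → 0.
Limit = 0.

Final answer: 0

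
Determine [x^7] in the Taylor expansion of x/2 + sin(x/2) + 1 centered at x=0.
Expand to order 7: x/2 + sin(x/2) + 1 = -x^7/645120 + x^5/3840 - x^3/48 + x + 1 + O(x^8).
The coefficient of x^7 is -1/645120.

Final answer: -1/645120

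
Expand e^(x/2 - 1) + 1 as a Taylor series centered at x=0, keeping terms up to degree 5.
x^5·e^(-1)/3840 + x^4·e^(-1)/384 + x^3·e^(-1)/48 + x^2·e^(-1)/8 + x·e^(-1)/2 + e^(-1) + 1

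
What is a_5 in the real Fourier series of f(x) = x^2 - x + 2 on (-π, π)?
a_5 = (1/π) ∫_{-π}^{π} f(x)·cos(5x) dx.
Evaluate the integral (use parity and integration by parts as needed): a_5 = -4/25.

Final answer: -4/25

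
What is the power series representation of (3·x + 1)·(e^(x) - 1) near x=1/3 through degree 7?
-2 + 2·e^(1/3) + (-3 + 5·e^(1/3))·(x - 1/3) + 4·e^(1/3)·(x - 1/3)^2 + 11·e^(1/3)·(x - 1/3)^3/6 + 7·e^(1/3)·(x - 1/3)^4/12 + 17·e^(1/3)·(x - 1/3)^5/120 + e^(1/3)·(x - 1/3)^6/36 + 23·e^(1/3)·(x - 1/3)^7/5040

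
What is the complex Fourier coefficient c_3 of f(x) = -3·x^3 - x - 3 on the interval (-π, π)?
Compute the real Fourier coefficients first: a_3 = 0, b_3 = 2/3 - 2·π^2.
Then c_3 = (a_3 − i·b_3)/2 = -i/3 + i·π^2.

Final answer: -i/3 + i·π^2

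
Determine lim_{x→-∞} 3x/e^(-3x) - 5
The quotient is an ∞/∞ indeterminate form as x → -∞.
Compare growth rates of the dominant terms (exponentials ≫ polynomials ≫ logarithms), or apply L'Hôpital's rule; the quotient → 0.
Adding the constant: 0 - 5 = -5. Limit = -5.

Final answer: -5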